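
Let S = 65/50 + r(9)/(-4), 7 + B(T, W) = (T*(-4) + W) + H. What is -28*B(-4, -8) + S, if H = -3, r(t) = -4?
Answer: 583/10 ≈ 58.300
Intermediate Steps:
B(T, W) = -10 + W - 4*T (B(T, W) = -7 + ((T*(-4) + W) - 3) = -7 + ((-4*T + W) - 3) = -7 + ((W - 4*T) - 3) = -7 + (-3 + W - 4*T) = -10 + W - 4*T)
S = 23/10 (S = 65/50 - 4/(-4) = 65*(1/50) - 4*(-¼) = 13/10 + 1 = 23/10 ≈ 2.3000)
-28*B(-4, -8) + S = -28*(-10 - 8 - 4*(-4)) + 23/10 = -28*(-10 - 8 + 16) + 23/10 = -28*(-2) + 23/10 = 56 + 23/10 = 583/10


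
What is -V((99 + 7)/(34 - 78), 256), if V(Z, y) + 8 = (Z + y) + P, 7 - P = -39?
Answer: -6415/22 ≈ -291.59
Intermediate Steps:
P = 46 (P = 7 - 1*(-39) = 7 + 39 = 46)
V(Z, y) = 38 + Z + y (V(Z, y) = -8 + ((Z + y) + 46) = -8 + (46 + Z + y) = 38 + Z + y)
-V((99 + 7)/(34 - 78), 256) = -(38 + (99 + 7)/(34 - 78) + 256) = -(38 + 106/(-44) + 256) = -(38 + 106*(-1/44) + 256) = -(38 - 53/22 + 256) = -1*6415/22 = -6415/22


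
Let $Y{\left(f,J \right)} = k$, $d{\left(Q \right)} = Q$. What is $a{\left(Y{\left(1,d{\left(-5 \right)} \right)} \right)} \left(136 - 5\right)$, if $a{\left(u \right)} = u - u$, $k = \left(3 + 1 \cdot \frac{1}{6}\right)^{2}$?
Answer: $0$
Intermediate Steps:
$k = \frac{361}{36}$ ($k = \left(3 + 1 \cdot \frac{1}{6}\right)^{2} = \left(3 + \frac{1}{6}\right)^{2} = \left(\frac{19}{6}\right)^{2} = \frac{361}{36} \approx 10.028$)
$Y{\left(f,J \right)} = \frac{361}{36}$
$a{\left(u \right)} = 0$
$a{\left(Y{\left(1,d{\left(-5 \right)} \right)} \right)} \left(136 - 5\right) = 0 \left(136 - 5\right) = 0 \cdot 131 = 0$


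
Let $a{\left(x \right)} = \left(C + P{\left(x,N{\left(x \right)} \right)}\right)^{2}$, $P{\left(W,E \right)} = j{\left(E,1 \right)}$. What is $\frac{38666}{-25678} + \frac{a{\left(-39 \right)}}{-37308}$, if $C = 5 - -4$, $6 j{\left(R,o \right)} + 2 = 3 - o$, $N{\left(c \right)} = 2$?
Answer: $- \frac{240771841}{159665804} \approx -1.508$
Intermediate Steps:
$j{\left(R,o \right)} = \frac{1}{6} - \frac{o}{6}$ ($j{\left(R,o \right)} = - \frac{1}{3} + \frac{3 - o}{6} = - \frac{1}{3} - \left(- \frac{1}{2} + \frac{o}{6}\right) = \frac{1}{6} - \frac{o}{6}$)
$P{\left(W,E \right)} = 0$ ($P{\left(W,E \right)} = \frac{1}{6} - \frac{1}{6} = 0$)
$C = 9$ ($C = 5 + 4 = 9$)
$a{\left(x \right)} = 81$ ($a{\left(x \right)} = \left(9 + 0\right)^{2} = 9^{2} = 81$)
$\frac{38666}{-25678} + \frac{a{\left(-39 \right)}}{-37308} = \frac{38666}{-25678} + \frac{81}{-37308} = 38666 \left(- \frac{1}{25678}\right) + 81 \left(- \frac{1}{37308}\right) = - \frac{19333}{12839} - \frac{27}{12436} = - \frac{240771841}{159665804}$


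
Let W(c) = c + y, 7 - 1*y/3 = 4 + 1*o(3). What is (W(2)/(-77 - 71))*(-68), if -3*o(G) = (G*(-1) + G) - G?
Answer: 136/37 ≈ 3.6757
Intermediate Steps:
o(G) = G/3 (o(G) = -((G*(-1) + G) - G)/3 = -((-G + G) - G)/3 = -(0 - G)/3 = -(-1)*G/3 = G/3)
y = 6 (y = 21 - 3*(4 + 1*((⅓)*3)) = 21 - 3*(4 + 1*1) = 21 - 3*(4 + 1) = 21 - 3*5 = 21 - 15 = 6)
W(c) = 6 + c (W(c) = c + 6 = 6 + c)
(W(2)/(-77 - 71))*(-68) = ((6 + 2)/(-77 - 71))*(-68) = (8/(-148))*(-68) = -1/148*8*(-68) = -2/37*(-68) = 136/37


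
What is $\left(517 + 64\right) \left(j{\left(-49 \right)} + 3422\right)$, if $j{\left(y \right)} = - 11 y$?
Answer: $2301341$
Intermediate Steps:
$\left(517 + 64\right) \left(j{\left(-49 \right)} + 3422\right) = \left(517 + 64\right) \left(\left(-11\right) \left(-49\right) + 3422\right) = 581 \left(539 + 3422\right) = 581 \cdot 3961 = 2301341$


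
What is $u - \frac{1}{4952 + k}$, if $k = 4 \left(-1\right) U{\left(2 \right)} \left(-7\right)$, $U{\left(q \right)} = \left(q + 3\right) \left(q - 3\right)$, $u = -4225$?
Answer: $- \frac{20330701}{4812} \approx -4225.0$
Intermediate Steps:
$U{\left(q \right)} = \left(-3 + q\right) \left(3 + q\right)$ ($U{\left(q \right)} = \left(3 + q\right) \left(-3 + q\right) = \left(-3 + q\right) \left(3 + q\right)$)
$k = -140$ ($k = 4 \left(-1\right) \left(-9 + 2^{2}\right) \left(-7\right) = - 4 \left(-9 + 4\right) \left(-7\right) = \left(-4\right) \left(-5\right) \left(-7\right) = 20 \left(-7\right) = -140$)
$u - \frac{1}{4952 + k} = -4225 - \frac{1}{4952 - 140} = -4225 - \frac{1}{4812} = - \frac{20330701}{4812}$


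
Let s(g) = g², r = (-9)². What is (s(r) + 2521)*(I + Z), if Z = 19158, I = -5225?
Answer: 126539506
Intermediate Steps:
r = 81
(s(r) + 2521)*(I + Z) = (81² + 2521)*(-5225 + 19158) = (6561 + 2521)*13933 = 9082*13933 = 126539506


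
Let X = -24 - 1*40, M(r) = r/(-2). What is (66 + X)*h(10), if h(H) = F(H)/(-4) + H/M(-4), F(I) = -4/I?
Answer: 51/5 ≈ 10.200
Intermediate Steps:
M(r) = -r/2 (M(r) = r*(-½) = -r/2)
X = -64 (X = -24 - 40 = -64)
h(H) = 1/H + H/2 (h(H) = -4/H/(-4) + H/((-½*(-4))) = -4/H*(-¼) + H/2 = 1/H + H*(½) = 1/H + H/2)
(66 + X)*h(10) = (66 - 64)*(1/10 + (½)*10) = 2*(⅒ + 5) = 2*(51/10) = 51/5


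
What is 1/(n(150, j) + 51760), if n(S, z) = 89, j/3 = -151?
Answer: 1/51849 ≈ 1.9287e-5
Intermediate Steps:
j = -453 (j = 3*(-151) = -453)
1/(n(150, j) + 51760) = 1/(89 + 51760) = 1/51849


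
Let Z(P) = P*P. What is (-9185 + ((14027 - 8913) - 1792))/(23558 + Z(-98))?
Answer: -5863/33162 ≈ -0.17680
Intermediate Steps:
Z(P) = P²
(-9185 + ((14027 - 8913) - 1792))/(23558 + Z(-98)) = (-9185 + ((14027 - 8913) - 1792))/(23558 + (-98)²) = (-9185 + (5114 - 1792))/(23558 + 9604) = (-9185 + 3322)/33162 = -5863*1/33162 = -5863/33162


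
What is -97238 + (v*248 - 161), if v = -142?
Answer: -132615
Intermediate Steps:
-97238 + (v*248 - 161) = -97238 + (-142*248 - 161) = -97238 + (-35216 - 161) = -97238 - 35377 = -132615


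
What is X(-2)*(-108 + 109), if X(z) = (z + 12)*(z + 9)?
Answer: 70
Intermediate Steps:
X(z) = (9 + z)*(12 + z) (X(z) = (12 + z)*(9 + z) = (9 + z)*(12 + z))
X(-2)*(-108 + 109) = (108 + (-2)**2 + 21*(-2))*(-108 + 109) = (108 + 4 - 42)*1 = 70*1 = 70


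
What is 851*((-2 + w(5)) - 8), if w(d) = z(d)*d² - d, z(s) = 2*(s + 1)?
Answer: 242535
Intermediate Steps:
z(s) = 2 + 2*s (z(s) = 2*(1 + s) = 2 + 2*s)
w(d) = -d + d²*(2 + 2*d) (w(d) = (2 + 2*d)*d² - d = d²*(2 + 2*d) - d = -d + d²*(2 + 2*d))
851*((-2 + w(5)) - 8) = 851*((-2 + 5*(-1 + 2*5*(1 + 5))) - 8) = 851*((-2 + 5*(-1 + 2*5*6)) - 8) = 851*((-2 + 5*(-1 + 60)) - 8) = 851*((-2 + 5*59) - 8) = 851*((-2 + 295) - 8) = 851*(293 - 8) = 851*285 = 242535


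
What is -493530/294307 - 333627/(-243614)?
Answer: -3148865133/10242472214 ≈ -0.30743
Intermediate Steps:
-493530/294307 - 333627/(-243614) = -493530*1/294307 - 333627*(-1/243614) = -493530/294307 + 47661/34802 = -3148865133/10242472214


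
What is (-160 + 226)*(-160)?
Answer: -10560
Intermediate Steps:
(-160 + 226)*(-160) = 66*(-160) = -10560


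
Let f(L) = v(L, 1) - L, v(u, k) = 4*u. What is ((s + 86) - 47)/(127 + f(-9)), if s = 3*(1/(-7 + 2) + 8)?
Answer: 78/125 ≈ 0.62400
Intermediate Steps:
s = 117/5 (s = 3*(1/(-5) + 8) = 3*(-⅕ + 8) = 3*(39/5) = 117/5 ≈ 23.400)
f(L) = 3*L (f(L) = 4*L - L = 3*L)
((s + 86) - 47)/(127 + f(-9)) = ((117/5 + 86) - 47)/(127 + 3*(-9)) = (547/5 - 47)/(127 - 27) = (312/5)/100 = (312/5)*(1/100) = 78/125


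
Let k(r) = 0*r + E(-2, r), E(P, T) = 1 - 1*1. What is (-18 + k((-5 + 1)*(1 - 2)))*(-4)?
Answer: 72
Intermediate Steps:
E(P, T) = 0 (E(P, T) = 1 - 1 = 0)
k(r) = 0 (k(r) = 0*r + 0 = 0 + 0 = 0)
(-18 + k((-5 + 1)*(1 - 2)))*(-4) = (-18 + 0)*(-4) = -18*(-4) = 72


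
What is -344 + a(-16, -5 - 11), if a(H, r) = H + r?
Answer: -376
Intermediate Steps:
-344 + a(-16, -5 - 11) = -344 + (-16 + (-5 - 11)) = -344 + (-16 - 16) = -344 - 32 = -376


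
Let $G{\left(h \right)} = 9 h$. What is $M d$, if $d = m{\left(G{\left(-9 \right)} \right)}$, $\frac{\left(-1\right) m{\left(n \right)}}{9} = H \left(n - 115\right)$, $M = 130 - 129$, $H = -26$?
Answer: $-45864$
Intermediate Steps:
$M = 1$
$m{\left(n \right)} = -26910 + 234 n$ ($m{\left(n \right)} = - 9 \left(- 26 \left(n - 115\right)\right) = - 9 \left(- 26 \left(-115 + n\right)\right) = - 9 \left(2990 - 26 n\right) = -26910 + 234 n$)
$d = -45864$ ($d = -26910 + 234 \cdot 9 \left(-9\right) = -26910 + 234 \left(-81\right) = -26910 - 18954 = -45864$)
$M d = 1 \left(-45864\right) = -45864$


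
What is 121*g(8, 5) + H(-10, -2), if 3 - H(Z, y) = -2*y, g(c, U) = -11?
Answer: -1332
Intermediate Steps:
H(Z, y) = 3 + 2*y (H(Z, y) = 3 - (-2)*y = 3 + 2*y)
121*g(8, 5) + H(-10, -2) = 121*(-11) + (3 + 2*(-2)) = -1331 + (3 - 4) = -1331 - 1 = -1332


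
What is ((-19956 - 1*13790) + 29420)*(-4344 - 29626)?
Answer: 146954220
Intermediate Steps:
((-19956 - 1*13790) + 29420)*(-4344 - 29626) = ((-19956 - 13790) + 29420)*(-33970) = (-33746 + 29420)*(-33970) = -4326*(-33970) = 146954220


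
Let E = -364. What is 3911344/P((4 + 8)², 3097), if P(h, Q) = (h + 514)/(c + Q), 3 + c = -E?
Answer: 966101968/47 ≈ 2.0555e+7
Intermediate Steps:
c = 361 (c = -3 - 1*(-364) = -3 + 364 = 361)
P(h, Q) = (514 + h)/(361 + Q) (P(h, Q) = (h + 514)/(361 + Q) = (514 + h)/(361 + Q))
3911344/P((4 + 8)², 3097) = 3911344/(((514 + (4 + 8)²)/(361 + 3097))) = 3911344/(((514 + 12²)/3458)) = 3911344/(((514 + 144)/3458)) = 3911344/(((1/3458)*658)) = 3911344/(47/247) = 3911344*(247/47) = 966101968/47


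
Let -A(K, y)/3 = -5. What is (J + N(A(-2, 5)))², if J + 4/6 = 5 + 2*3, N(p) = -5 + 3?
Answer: 625/9 ≈ 69.444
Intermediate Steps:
A(K, y) = 15 (A(K, y) = -3*(-5) = 15)
N(p) = -2
J = 31/3 (J = -⅔ + (5 + 2*3) = -⅔ + (5 + 6) = -⅔ + 11 = 31/3 ≈ 10.333)
(J + N(A(-2, 5)))² = (31/3 - 2)² = (25/3)² = 625/9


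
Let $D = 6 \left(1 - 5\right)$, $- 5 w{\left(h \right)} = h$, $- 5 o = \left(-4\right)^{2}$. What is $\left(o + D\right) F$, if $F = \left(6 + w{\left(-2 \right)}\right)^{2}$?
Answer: $- \frac{139264}{125} \approx -1114.1$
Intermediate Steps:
$o = - \frac{16}{5}$ ($o = - \frac{\left(-4\right)^{2}}{5} = \left(- \frac{1}{5}\right) 16 = - \frac{16}{5} \approx -3.2$)
$w{\left(h \right)} = - \frac{h}{5}$
$D = -24$ ($D = 6 \left(-4\right) = -24$)
$F = \frac{1024}{25}$ ($F = \left(6 - - \frac{2}{5}\right)^{2} = \left(6 + \frac{2}{5}\right)^{2} = \left(\frac{32}{5}\right)^{2} = \frac{1024}{25} \approx 40.96$)
$\left(o + D\right) F = \left(- \frac{16}{5} - 24\right) \frac{1024}{25} = \left(- \frac{136}{5}\right) \frac{1024}{25} = - \frac{139264}{125}$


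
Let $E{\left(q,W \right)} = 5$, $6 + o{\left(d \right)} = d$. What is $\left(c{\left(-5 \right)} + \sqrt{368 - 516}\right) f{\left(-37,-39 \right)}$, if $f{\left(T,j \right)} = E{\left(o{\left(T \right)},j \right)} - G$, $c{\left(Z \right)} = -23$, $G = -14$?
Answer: $-437 + 38 i \sqrt{37} \approx -437.0 + 231.15 i$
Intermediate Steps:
$o{\left(d \right)} = -6 + d$
$f{\left(T,j \right)} = 19$ ($f{\left(T,j \right)} = 5 - -14 = 5 + 14 = 19$)
$\left(c{\left(-5 \right)} + \sqrt{368 - 516}\right) f{\left(-37,-39 \right)} = \left(-23 + \sqrt{368 - 516}\right) 19 = \left(-23 + \sqrt{-148}\right) 19 = \left(-23 + 2 i \sqrt{37}\right) 19 = -437 + 38 i \sqrt{37}$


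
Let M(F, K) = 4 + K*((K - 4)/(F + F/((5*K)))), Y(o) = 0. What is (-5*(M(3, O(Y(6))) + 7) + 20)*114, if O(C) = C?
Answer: -3990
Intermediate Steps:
M(F, K) = 4 + K*(-4 + K)/(F + F/(5*K)) (M(F, K) = 4 + K*((-4 + K)/(F + F*(1/(5*K)))) = 4 + K*((-4 + K)/(F + F/(5*K))) = 4 + K*(-4 + K)/(F + F/(5*K)))
(-5*(M(3, O(Y(6))) + 7) + 20)*114 = (-5*((-20*0² + 4*3 + 5*0³ + 20*3*0)/(3*(1 + 5*0)) + 7) + 20)*114 = (-5*((-20*0 + 12 + 5*0 + 0)/(3*(1 + 0)) + 7) + 20)*114 = (-5*((⅓)*(0 + 12 + 0 + 0)/1 + 7) + 20)*114 = (-5*((⅓)*1*12 + 7) + 20)*114 = (-5*(4 + 7) + 20)*114 = (-5*11 + 20)*114 = (-55 + 20)*114 = -35*114 = -3990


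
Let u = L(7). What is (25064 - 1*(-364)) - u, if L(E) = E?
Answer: 25421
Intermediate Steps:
u = 7
(25064 - 1*(-364)) - u = (25064 - 1*(-364)) - 1*7 = (25064 + 364) - 7 = 25428 - 7 = 25421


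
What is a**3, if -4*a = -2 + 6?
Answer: -1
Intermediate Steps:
a = -1 (a = -(-2 + 6)/4 = -1/4*4 = -1)
a**3 = (-1)**3 = -1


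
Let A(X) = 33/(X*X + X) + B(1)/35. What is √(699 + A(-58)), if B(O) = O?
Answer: √1039921138690/38570 ≈ 26.439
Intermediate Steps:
A(X) = 1/35 + 33/(X + X²) (A(X) = 33/(X*X + X) + 1/35 = 33/(X² + X) + 1*(1/35) = 33/(X + X²) + 1/35 = 1/35 + 33/(X + X²))
√(699 + A(-58)) = √(699 + (1/35)*(1155 - 58 + (-58)²)/(-58*(1 - 58))) = √(699 + (1/35)*(-1/58)*(1155 - 58 + 3364)/(-57)) = √(699 + (1/35)*(-1/58)*(-1/57)*4461) = √(699 + 1487/38570) = √(26961917/38570) = √1039921138690/38570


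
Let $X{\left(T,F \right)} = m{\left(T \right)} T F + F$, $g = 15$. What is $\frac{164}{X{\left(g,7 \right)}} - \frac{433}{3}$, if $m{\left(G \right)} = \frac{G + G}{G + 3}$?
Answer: $- \frac{39157}{273} \approx -143.43$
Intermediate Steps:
$m{\left(G \right)} = \frac{2 G}{3 + G}$
$X{\left(T,F \right)} = F + \frac{2 F T^{2}}{3 + T}$ ($X{\left(T,F \right)} = \frac{2 T}{3 + T} T F + F = \frac{2 T^{2}}{3 + T} F + F = \frac{2 F T^{2}}{3 + T} + F = F + \frac{2 F T^{2}}{3 + T}$)
$\frac{164}{X{\left(g,7 \right)}} - \frac{433}{3} = \frac{164}{7 \frac{1}{3 + 15} \left(3 + 15 + 2 \cdot 15^{2}\right)} - \frac{433}{3} = \frac{164}{7 \cdot \frac{1}{18} \left(3 + 15 + 2 \cdot 225\right)} - \frac{433}{3} = \frac{164}{7 \cdot \frac{1}{18} \left(3 + 15 + 450\right)} - \frac{433}{3} = \frac{164}{7 \cdot \frac{1}{18} \cdot 468} - \frac{433}{3} = \frac{164}{182} - \frac{433}{3} = 164 \cdot \frac{1}{182} - \frac{433}{3} = \frac{82}{91} - \frac{433}{3} = - \frac{39157}{273}$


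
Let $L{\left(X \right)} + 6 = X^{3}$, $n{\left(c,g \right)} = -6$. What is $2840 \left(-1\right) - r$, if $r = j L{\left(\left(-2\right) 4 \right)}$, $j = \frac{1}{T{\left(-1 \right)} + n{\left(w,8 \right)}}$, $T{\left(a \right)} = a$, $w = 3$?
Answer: $-2914$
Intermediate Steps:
$j = - \frac{1}{7}$ ($j = \frac{1}{-1 - 6} = \frac{1}{-7} = - \frac{1}{7} \approx -0.14286$)
$L{\left(X \right)} = -6 + X^{3}$
$r = 74$ ($r = - \frac{-6 + \left(\left(-2\right) 4\right)^{3}}{7} = - \frac{-6 + \left(-8\right)^{3}}{7} = - \frac{-6 - 512}{7} = \left(- \frac{1}{7}\right) \left(-518\right) = 74$)
$2840 \left(-1\right) - r = 2840 \left(-1\right) - 74 = -2840 - 74 = -2914$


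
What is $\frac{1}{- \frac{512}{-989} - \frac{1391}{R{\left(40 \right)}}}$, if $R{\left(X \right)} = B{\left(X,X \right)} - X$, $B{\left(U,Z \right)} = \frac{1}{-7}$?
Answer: $\frac{277909}{9773765} \approx 0.028434$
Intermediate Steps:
$B{\left(U,Z \right)} = - \frac{1}{7}$
$R{\left(X \right)} = - \frac{1}{7} - X$
$\frac{1}{- \frac{512}{-989} - \frac{1391}{R{\left(40 \right)}}} = \frac{1}{- \frac{512}{-989} - \frac{1391}{- \frac{1}{7} - 40}} = \frac{1}{\left(-512\right) \left(- \frac{1}{989}\right) - \frac{1391}{- \frac{1}{7} - 40}} = \frac{1}{\frac{512}{989} - \frac{1391}{- \frac{281}{7}}} = \frac{1}{\frac{512}{989} - - \frac{9737}{281}} = \frac{1}{\frac{512}{989} + \frac{9737}{281}} = \frac{1}{\frac{9773765}{277909}} = \frac{277909}{9773765}$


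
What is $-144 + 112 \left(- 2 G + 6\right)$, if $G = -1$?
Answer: $752$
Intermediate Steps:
$-144 + 112 \left(- 2 G + 6\right) = -144 + 112 \left(\left(-2\right) \left(-1\right) + 6\right) = -144 + 112 \left(2 + 6\right) = -144 + 112 \cdot 8 = -144 + 896 = 752$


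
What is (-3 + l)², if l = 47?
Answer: 1936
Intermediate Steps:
(-3 + l)² = (-3 + 47)² = 44² = 1936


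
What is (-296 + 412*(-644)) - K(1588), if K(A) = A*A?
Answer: -2787368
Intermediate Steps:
K(A) = A**2
(-296 + 412*(-644)) - K(1588) = (-296 + 412*(-644)) - 1*1588**2 = (-296 - 265328) - 1*2521744 = -265624 - 2521744 = -2787368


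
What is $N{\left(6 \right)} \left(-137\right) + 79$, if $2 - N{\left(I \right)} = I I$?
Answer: $4737$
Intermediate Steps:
$N{\left(I \right)} = 2 - I^{2}$ ($N{\left(I \right)} = 2 - I I = 2 - I^{2}$)
$N{\left(6 \right)} \left(-137\right) + 79 = \left(2 - 6^{2}\right) \left(-137\right) + 79 = \left(2 - 36\right) \left(-137\right) + 79 = \left(-34\right) \left(-137\right) + 79 = 4658 + 79 = 4737$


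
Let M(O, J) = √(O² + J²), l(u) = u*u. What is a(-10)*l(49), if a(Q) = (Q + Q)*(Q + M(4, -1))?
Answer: 480200 - 48020*√17 ≈ 2.8221e+5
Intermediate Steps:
l(u) = u²
M(O, J) = √(J² + O²)
a(Q) = 2*Q*(Q + √17) (a(Q) = (Q + Q)*(Q + √((-1)² + 4²)) = (2*Q)*(Q + √(1 + 16)) = (2*Q)*(Q + √17) = 2*Q*(Q + √17))
a(-10)*l(49) = (2*(-10)*(-10 + √17))*49² = (200 - 20*√17)*2401 = 480200 - 48020*√17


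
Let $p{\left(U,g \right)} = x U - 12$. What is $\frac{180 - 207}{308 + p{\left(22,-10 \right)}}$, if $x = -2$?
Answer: $- \frac{3}{28} \approx -0.10714$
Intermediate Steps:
$p{\left(U,g \right)} = -12 - 2 U$ ($p{\left(U,g \right)} = - 2 U - 12 = -12 - 2 U$)
$\frac{180 - 207}{308 + p{\left(22,-10 \right)}} = \frac{180 - 207}{308 - 56} = - \frac{27}{308 - 56} = - \frac{27}{252} = \left(-27\right) \frac{1}{252} = - \frac{3}{28}$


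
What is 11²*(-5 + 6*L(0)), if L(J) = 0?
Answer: -605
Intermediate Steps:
11²*(-5 + 6*L(0)) = 11²*(-5 + 6*0) = 121*(-5 + 0) = 121*(-5) = -605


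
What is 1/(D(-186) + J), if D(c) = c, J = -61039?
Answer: -1/61225 ≈ -1.6333e-5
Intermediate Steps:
1/(D(-186) + J) = 1/(-186 - 61039) = 1/(-61225) = -1/61225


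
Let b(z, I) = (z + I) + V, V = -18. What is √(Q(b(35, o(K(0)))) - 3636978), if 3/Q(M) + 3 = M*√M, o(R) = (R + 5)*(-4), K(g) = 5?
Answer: √3*√((3636979 + 27883498*I*√23)/(-3 - 23*I*√23)) ≈ 7.1254e-6 + 1907.1*I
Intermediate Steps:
o(R) = -20 - 4*R (o(R) = (5 + R)*(-4) = -20 - 4*R)
b(z, I) = -18 + I + z (b(z, I) = (z + I) - 18 = (I + z) - 18 = -18 + I + z)
Q(M) = 3/(-3 + M^(3/2)) (Q(M) = 3/(-3 + M*√M) = 3/(-3 + M^(3/2)))
√(Q(b(35, o(K(0)))) - 3636978) = √(3/(-3 + (-18 + (-20 - 4*5) + 35)^(3/2)) - 3636978) = √(3/(-3 + (-18 + (-20 - 20) + 35)^(3/2)) - 3636978) = √(3/(-3 + (-18 - 40 + 35)^(3/2)) - 3636978) = √(3/(-3 + (-23)^(3/2)) - 3636978) = √(3/(-3 - 23*I*√23) - 3636978) = √(-3636978 + 3/(-3 - 23*I*√23))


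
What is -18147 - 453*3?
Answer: -19506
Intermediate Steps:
-18147 - 453*3 = -18147 - 1359 = -19506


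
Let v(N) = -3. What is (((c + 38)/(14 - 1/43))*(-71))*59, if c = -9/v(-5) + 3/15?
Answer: -37106162/3005 ≈ -12348.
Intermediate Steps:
c = 16/5 (c = -9/(-3) + 3/15 = -9*(-⅓) + 3*(1/15) = 3 + ⅕ = 16/5 ≈ 3.2000)
(((c + 38)/(14 - 1/43))*(-71))*59 = (((16/5 + 38)/(14 - 1/43))*(-71))*59 = ((206/(5*(14 - 1*1/43)))*(-71))*59 = ((206/(5*(14 - 1/43)))*(-71))*59 = ((206/(5*(601/43)))*(-71))*59 = (((206/5)*(43/601))*(-71))*59 = ((8858/3005)*(-71))*59 = -628918/3005*59 = -37106162/3005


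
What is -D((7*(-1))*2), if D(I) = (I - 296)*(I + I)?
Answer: -8680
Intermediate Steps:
D(I) = 2*I*(-296 + I) (D(I) = (-296 + I)*(2*I) = 2*I*(-296 + I))
-D((7*(-1))*2) = -2*(7*(-1))*2*(-296 + (7*(-1))*2) = -2*(-7*2)*(-296 - 7*2) = -2*(-14)*(-296 - 14) = -2*(-14)*(-310) = -1*8680 = -8680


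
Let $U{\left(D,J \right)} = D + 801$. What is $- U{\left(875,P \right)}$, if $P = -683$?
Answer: $-1676$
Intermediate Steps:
$U{\left(D,J \right)} = 801 + D$
$- U{\left(875,P \right)} = - (801 + 875) = \left(-1\right) 1676 = -1676$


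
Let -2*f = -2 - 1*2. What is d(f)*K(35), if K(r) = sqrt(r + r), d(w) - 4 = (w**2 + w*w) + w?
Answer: 14*sqrt(70) ≈ 117.13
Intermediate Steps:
f = 2 (f = -(-2 - 1*2)/2 = -(-2 - 2)/2 = -1/2*(-4) = 2)
d(w) = 4 + w + 2*w**2 (d(w) = 4 + ((w**2 + w*w) + w) = 4 + ((w**2 + w**2) + w) = 4 + (2*w**2 + w) = 4 + (w + 2*w**2) = 4 + w + 2*w**2)
K(r) = sqrt(2)*sqrt(r) (K(r) = sqrt(2*r) = sqrt(2)*sqrt(r))
d(f)*K(35) = (4 + 2 + 2*2**2)*(sqrt(2)*sqrt(35)) = (4 + 2 + 2*4)*sqrt(70) = (4 + 2 + 8)*sqrt(70) = 14*sqrt(70)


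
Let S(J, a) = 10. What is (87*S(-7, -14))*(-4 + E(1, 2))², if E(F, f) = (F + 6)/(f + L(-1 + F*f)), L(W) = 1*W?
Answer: 7250/3 ≈ 2416.7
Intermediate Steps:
L(W) = W
E(F, f) = (6 + F)/(-1 + f + F*f) (E(F, f) = (F + 6)/(f + (-1 + F*f)) = (6 + F)/(-1 + f + F*f))
(87*S(-7, -14))*(-4 + E(1, 2))² = (87*10)*(-4 + (6 + 1)/(-1 + 2 + 1*2))² = 870*(-4 + 7/(-1 + 2 + 2))² = 870*(-4 + 7/3)² = 870*(-5/3)² = 870*(25/9) = 7250/3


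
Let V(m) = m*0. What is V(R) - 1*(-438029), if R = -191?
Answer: 438029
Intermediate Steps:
V(m) = 0
V(R) - 1*(-438029) = 0 - 1*(-438029) = 0 + 438029 = 438029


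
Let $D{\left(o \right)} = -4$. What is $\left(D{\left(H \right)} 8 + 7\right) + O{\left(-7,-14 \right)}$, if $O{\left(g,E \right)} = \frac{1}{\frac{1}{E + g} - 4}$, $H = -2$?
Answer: $- \frac{2146}{85} \approx -25.247$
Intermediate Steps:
$O{\left(g,E \right)} = \frac{1}{-4 + \frac{1}{E + g}}$
$\left(D{\left(H \right)} 8 + 7\right) + O{\left(-7,-14 \right)} = \left(\left(-4\right) 8 + 7\right) + \frac{\left(-1\right) \left(-14\right) - -7}{-1 + 4 \left(-14\right) + 4 \left(-7\right)} = \left(-32 + 7\right) + \frac{14 + 7}{-1 - 56 - 28} = -25 + \frac{1}{-85} \cdot 21 = -25 - \frac{21}{85} = - \frac{2146}{85}$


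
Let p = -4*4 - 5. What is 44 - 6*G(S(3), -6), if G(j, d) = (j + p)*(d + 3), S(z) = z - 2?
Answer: -316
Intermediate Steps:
p = -21 (p = -16 - 5 = -21)
S(z) = -2 + z
G(j, d) = (-21 + j)*(3 + d) (G(j, d) = (j - 21)*(d + 3) = (-21 + j)*(3 + d))
44 - 6*G(S(3), -6) = 44 - 6*(-63 - 21*(-6) + 3*(-2 + 3) - 6*(-2 + 3)) = 44 - 6*(-63 + 126 + 3*1 - 6*1) = 44 - 6*(-63 + 126 + 3 - 6) = 44 - 6*60 = 44 - 360 = -316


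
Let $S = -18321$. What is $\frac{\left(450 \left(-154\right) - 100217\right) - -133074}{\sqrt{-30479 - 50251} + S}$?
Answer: $\frac{222557401}{111913257} + \frac{36443 i \sqrt{8970}}{111913257} \approx 1.9887 + 0.030841 i$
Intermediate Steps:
$\frac{\left(450 \left(-154\right) - 100217\right) - -133074}{\sqrt{-30479 - 50251} + S} = \frac{\left(450 \left(-154\right) - 100217\right) - -133074}{\sqrt{-30479 - 50251} - 18321} = \frac{\left(-69300 - 100217\right) + \left(-45485 + 178559\right)}{\sqrt{-80730} - 18321} = \frac{-169517 + 133074}{3 i \sqrt{8970} - 18321} = - \frac{36443}{-18321 + 3 i \sqrt{8970}}$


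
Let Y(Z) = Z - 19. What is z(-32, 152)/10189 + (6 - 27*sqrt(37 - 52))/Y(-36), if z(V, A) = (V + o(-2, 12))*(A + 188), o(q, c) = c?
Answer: -435134/560395 + 27*I*sqrt(15)/55 ≈ -0.77648 + 1.9013*I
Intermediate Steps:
Y(Z) = -19 + Z
z(V, A) = (12 + V)*(188 + A) (z(V, A) = (V + 12)*(A + 188) = (12 + V)*(188 + A))
z(-32, 152)/10189 + (6 - 27*sqrt(37 - 52))/Y(-36) = (2256 + 12*152 + 188*(-32) + 152*(-32))/10189 + (6 - 27*sqrt(37 - 52))/(-19 - 36) = (2256 + 1824 - 6016 - 4864)*(1/10189) + (6 - 27*I*sqrt(15))/(-55) = -6800*1/10189 + (6 - 27*I*sqrt(15))*(-1/55) = -6800/10189 + (6 - 27*I*sqrt(15))*(-1/55) = -6800/10189 + (-6/55 + 27*I*sqrt(15)/55) = -435134/560395 + 27*I*sqrt(15)/55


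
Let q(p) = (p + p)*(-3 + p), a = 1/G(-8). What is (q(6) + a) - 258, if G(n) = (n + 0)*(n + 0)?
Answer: -14207/64 ≈ -221.98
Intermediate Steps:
G(n) = n**2 (G(n) = n*n = n**2)
a = 1/64 (a = 1/((-8)**2) = 1/64 ≈ 0.015625)
q(p) = 2*p*(-3 + p) (q(p) = (2*p)*(-3 + p) = 2*p*(-3 + p))
(q(6) + a) - 258 = (2*6*(-3 + 6) + 1/64) - 258 = (2*6*3 + 1/64) - 258 = (36 + 1/64) - 258 = 2305/64 - 258 = -14207/64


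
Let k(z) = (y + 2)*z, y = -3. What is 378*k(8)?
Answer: -3024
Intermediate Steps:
k(z) = -z (k(z) = (-3 + 2)*z = -z)
378*k(8) = 378*(-1*8) = 378*(-8) = -3024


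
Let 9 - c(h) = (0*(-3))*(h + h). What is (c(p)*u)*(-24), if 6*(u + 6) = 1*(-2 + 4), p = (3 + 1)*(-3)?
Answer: 1224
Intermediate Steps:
p = -12 (p = 4*(-3) = -12)
u = -17/3 (u = -6 + (1*(-2 + 4))/6 = -6 + (1*2)/6 = -6 + (1/6)*2 = -6 + 1/3 = -17/3 ≈ -5.6667)
c(h) = 9 (c(h) = 9 - 0*(-3)*(h + h) = 9 - 0*2*h = 9 - 1*0 = 9 + 0 = 9)
(c(p)*u)*(-24) = (9*(-17/3))*(-24) = -51*(-24) = 1224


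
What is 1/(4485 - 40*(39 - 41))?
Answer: 1/4565 ≈ 0.00021906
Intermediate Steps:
1/(4485 - 40*(39 - 41)) = 1/(4485 - 40*(-2)) = 1/(4485 + 80) = 1/4565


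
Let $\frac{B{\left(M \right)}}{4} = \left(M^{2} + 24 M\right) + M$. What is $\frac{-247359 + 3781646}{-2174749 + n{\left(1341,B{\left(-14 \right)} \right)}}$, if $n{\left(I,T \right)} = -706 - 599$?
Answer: $- \frac{3534287}{2176054} \approx -1.6242$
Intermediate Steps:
$B{\left(M \right)} = 4 M^{2} + 100 M$ ($B{\left(M \right)} = 4 \left(\left(M^{2} + 24 M\right) + M\right) = 4 \left(M^{2} + 25 M\right) = 4 M^{2} + 100 M$)
$n{\left(I,T \right)} = -1305$
$\frac{-247359 + 3781646}{-2174749 + n{\left(1341,B{\left(-14 \right)} \right)}} = \frac{-247359 + 3781646}{-2174749 - 1305} = \frac{3534287}{-2176054} = 3534287 \left(- \frac{1}{2176054}\right) = - \frac{3534287}{2176054}$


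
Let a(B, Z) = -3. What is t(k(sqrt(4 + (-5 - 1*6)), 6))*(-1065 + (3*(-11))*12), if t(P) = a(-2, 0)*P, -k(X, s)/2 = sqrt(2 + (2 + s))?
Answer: -8766*sqrt(10) ≈ -27721.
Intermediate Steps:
k(X, s) = -2*sqrt(4 + s) (k(X, s) = -2*sqrt(2 + (2 + s)) = -2*sqrt(4 + s))
t(P) = -3*P
t(k(sqrt(4 + (-5 - 1*6)), 6))*(-1065 + (3*(-11))*12) = (-(-6)*sqrt(4 + 6))*(-1065 + (3*(-11))*12) = (-(-6)*sqrt(10))*(-1065 - 33*12) = (6*sqrt(10))*(-1065 - 396) = (6*sqrt(10))*(-1461) = -8766*sqrt(10)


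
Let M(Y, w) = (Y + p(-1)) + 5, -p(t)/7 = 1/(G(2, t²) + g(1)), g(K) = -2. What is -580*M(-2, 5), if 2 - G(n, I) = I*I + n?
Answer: -9280/3 ≈ -3093.3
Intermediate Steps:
G(n, I) = 2 - n - I² (G(n, I) = 2 - (I*I + n) = 2 - (I² + n) = 2 - (n + I²) = 2 + (-n - I²) = 2 - n - I²)
p(t) = -7/(-2 - t⁴) (p(t) = -7/((2 - 1*2 - (t²)²) - 2) = -7/((2 - 2 - t⁴) - 2) = -7/(-t⁴ - 2) = -7/(-2 - t⁴))
M(Y, w) = 22/3 + Y (M(Y, w) = (Y + 7/(2 + (-1)⁴)) + 5 = (Y + 7/(2 + 1)) + 5 = (Y + 7/3) + 5 = (7/3 + Y) + 5 = 22/3 + Y)
-580*M(-2, 5) = -580*(22/3 - 2) = -580*16/3 = -9280/3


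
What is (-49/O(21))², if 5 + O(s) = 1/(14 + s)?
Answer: 2941225/30276 ≈ 97.147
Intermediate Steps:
O(s) = -5 + 1/(14 + s)
(-49/O(21))² = (-49*(14 + 21)/(-69 - 5*21))² = (-49*35/(-69 - 105))² = (-49/((1/35)*(-174)))² = (-49/(-174/35))² = (-49*(-35/174))² = (1715/174)² = 2941225/30276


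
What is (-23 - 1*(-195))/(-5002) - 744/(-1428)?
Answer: 144828/297619 ≈ 0.48662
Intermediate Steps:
(-23 - 1*(-195))/(-5002) - 744/(-1428) = (-23 + 195)*(-1/5002) - 744*(-1/1428) = 172*(-1/5002) + 62/119 = -86/2501 + 62/119 = 144828/297619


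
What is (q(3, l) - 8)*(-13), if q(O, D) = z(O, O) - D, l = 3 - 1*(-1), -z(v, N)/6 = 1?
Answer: 234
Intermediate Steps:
z(v, N) = -6 (z(v, N) = -6*1 = -6)
l = 4 (l = 3 + 1 = 4)
q(O, D) = -6 - D
(q(3, l) - 8)*(-13) = ((-6 - 1*4) - 8)*(-13) = ((-6 - 4) - 8)*(-13) = (-10 - 8)*(-13) = -18*(-13) = 234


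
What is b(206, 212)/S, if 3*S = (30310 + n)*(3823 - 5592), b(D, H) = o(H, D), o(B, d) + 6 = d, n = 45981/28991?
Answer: -17394600/1554532084879 ≈ -1.1190e-5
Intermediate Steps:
n = 45981/28991 (n = 45981*(1/28991) = 45981/28991 ≈ 1.5860)
o(B, d) = -6 + d
b(D, H) = -6 + D
S = -1554532084879/86973 (S = ((30310 + 45981/28991)*(3823 - 5592))/3 = ((878763191/28991)*(-1769))/3 = (1/3)*(-1554532084879/28991) = -1554532084879/86973 ≈ -1.7874e+7)
b(206, 212)/S = (-6 + 206)/(-1554532084879/86973) = 200*(-86973/1554532084879) = -17394600/1554532084879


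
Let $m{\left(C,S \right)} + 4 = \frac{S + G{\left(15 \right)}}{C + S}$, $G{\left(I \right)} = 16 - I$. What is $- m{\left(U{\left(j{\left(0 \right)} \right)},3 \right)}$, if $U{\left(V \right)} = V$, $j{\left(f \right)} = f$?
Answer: $\frac{8}{3} \approx 2.6667$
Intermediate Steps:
$m{\left(C,S \right)} = -4 + \frac{1 + S}{C + S}$ ($m{\left(C,S \right)} = -4 + \frac{S + \left(16 - 15\right)}{C + S} = -4 + \frac{S + 1}{C + S} = -4 + \frac{1 + S}{C + S}$)
$- m{\left(U{\left(j{\left(0 \right)} \right)},3 \right)} = - \frac{1 - 0 - 9}{0 + 3} = - \frac{1 + 0 - 9}{3} = - \frac{-8}{3} = \left(-1\right) \left(- \frac{8}{3}\right) = \frac{8}{3}$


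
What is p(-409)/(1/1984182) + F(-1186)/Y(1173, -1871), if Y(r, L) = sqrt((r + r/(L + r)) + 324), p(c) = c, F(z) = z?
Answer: -811530438 - 1186*sqrt(728525634)/1043733 ≈ -8.1153e+8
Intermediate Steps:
Y(r, L) = sqrt(324 + r + r/(L + r)) (Y(r, L) = sqrt((r + r/(L + r)) + 324) = sqrt(324 + r + r/(L + r)))
p(-409)/(1/1984182) + F(-1186)/Y(1173, -1871) = -409/(1/1984182) - 1186*1/(sqrt(-1/(-1871 + 1173))*sqrt(-1173 - (324 + 1173)*(-1871 + 1173))) = -409/1/1984182 - 1186*sqrt(1043733)/(1043733*sqrt(-1/(-698))) = -409*1984182 - 1186*sqrt(728525634)/1043733 = -811530438 - 1186*sqrt(728525634)/1043733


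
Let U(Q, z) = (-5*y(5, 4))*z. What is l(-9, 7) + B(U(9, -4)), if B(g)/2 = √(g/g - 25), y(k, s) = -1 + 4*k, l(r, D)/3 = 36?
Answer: 108 + 4*I*√6 ≈ 108.0 + 9.798*I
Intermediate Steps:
l(r, D) = 108 (l(r, D) = 3*36 = 108)
U(Q, z) = -95*z (U(Q, z) = (-5*(-1 + 4*5))*z = (-5*(-1 + 20))*z = (-5*19)*z = -95*z)
B(g) = 4*I*√6 (B(g) = 2*√(g/g - 25) = 2*√(1 - 25) = 2*√(-24) = 2*(2*I*√6) = 4*I*√6)
l(-9, 7) + B(U(9, -4)) = 108 + 4*I*√6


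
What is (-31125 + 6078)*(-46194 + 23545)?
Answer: 567289503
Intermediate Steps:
(-31125 + 6078)*(-46194 + 23545) = -25047*(-22649) = 567289503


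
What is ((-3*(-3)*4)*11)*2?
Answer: 792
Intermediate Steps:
((-3*(-3)*4)*11)*2 = ((9*4)*11)*2 = (36*11)*2 = 396*2 = 792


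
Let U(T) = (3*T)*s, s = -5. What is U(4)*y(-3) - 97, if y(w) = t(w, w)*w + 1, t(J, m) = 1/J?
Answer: -217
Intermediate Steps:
U(T) = -15*T (U(T) = (3*T)*(-5) = -15*T)
y(w) = 2 (y(w) = w/w + 1 = 1 + 1 = 2)
U(4)*y(-3) - 97 = -15*4*2 - 97 = -60*2 - 97 = -120 - 97 = -217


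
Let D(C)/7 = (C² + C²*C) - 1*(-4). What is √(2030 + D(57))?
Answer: 8*√20643 ≈ 1149.4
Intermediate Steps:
D(C) = 28 + 7*C² + 7*C³ (D(C) = 7*((C² + C²*C) - 1*(-4)) = 7*((C² + C³) + 4) = 7*(4 + C² + C³) = 28 + 7*C² + 7*C³)
√(2030 + D(57)) = √(2030 + (28 + 7*57² + 7*57³)) = √(2030 + (28 + 7*3249 + 7*185193)) = √(2030 + (28 + 22743 + 1296351)) = √(2030 + 1319122) = √1321152 = 8*√20643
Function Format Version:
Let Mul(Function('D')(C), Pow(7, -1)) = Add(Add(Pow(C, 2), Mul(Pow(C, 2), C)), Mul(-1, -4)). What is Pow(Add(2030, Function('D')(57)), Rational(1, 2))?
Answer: Mul(8, Pow(20643, Rational(1, 2))) ≈ 1149.4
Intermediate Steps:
Function('D')(C) = Add(28, Mul(7, Pow(C, 2)), Mul(7, Pow(C, 3))) (Function('D')(C) = Mul(7, Add(Add(Pow(C, 2), Mul(Pow(C, 2), C)), Mul(-1, -4))) = Mul(7, Add(Add(Pow(C, 2), Pow(C, 3)), 4)) = Mul(7, Add(4, Pow(C, 2), Pow(C, 3))) = Add(28, Mul(7, Pow(C, 2)), Mul(7, Pow(C, 3))))
Pow(Add(2030, Function('D')(57)), Rational(1, 2)) = Pow(Add(2030, Add(28, Mul(7, Pow(57, 2)), Mul(7, Pow(57, 3)))), Rational(1, 2)) = Pow(Add(2030, Add(28, Mul(7, 3249), Mul(7, 185193))), Rational(1, 2)) = Pow(Add(2030, Add(28, 22743, 1296351)), Rational(1, 2)) = Pow(Add(2030, 1319122), Rational(1, 2)) = Pow(1321152, Rational(1, 2)) = Mul(8, Pow(20643, Rational(1, 2)))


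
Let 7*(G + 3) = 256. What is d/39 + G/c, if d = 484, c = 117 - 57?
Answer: 4721/364 ≈ 12.970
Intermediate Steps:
c = 60
G = 235/7 (G = -3 + (1/7)*256 = -3 + 256/7 = 235/7 ≈ 33.571)
d/39 + G/c = 484/39 + (235/7)/60 = 484*(1/39) + (235/7)*(1/60) = 484/39 + 47/84 = 4721/364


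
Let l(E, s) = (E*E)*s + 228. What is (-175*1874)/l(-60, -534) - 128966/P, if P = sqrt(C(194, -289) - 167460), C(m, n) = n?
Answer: 23425/137298 + 128966*I*sqrt(167749)/167749 ≈ 0.17061 + 314.88*I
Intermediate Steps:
l(E, s) = 228 + s*E**2 (l(E, s) = E**2*s + 228 = s*E**2 + 228 = 228 + s*E**2)
P = I*sqrt(167749) (P = sqrt(-289 - 167460) = sqrt(-167749) = I*sqrt(167749) ≈ 409.57*I)
(-175*1874)/l(-60, -534) - 128966/P = (-175*1874)/(228 - 534*(-60)**2) - 128966*(-I*sqrt(167749)/167749) = -327950/(228 - 534*3600) - (-128966)*I*sqrt(167749)/167749 = -327950/(228 - 1922400) + 128966*I*sqrt(167749)/167749 = -327950/(-1922172) + 128966*I*sqrt(167749)/167749 = -327950*(-1/1922172) + 128966*I*sqrt(167749)/167749 = 23425/137298 + 128966*I*sqrt(167749)/167749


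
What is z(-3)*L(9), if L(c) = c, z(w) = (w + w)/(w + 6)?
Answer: -18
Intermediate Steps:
z(w) = 2*w/(6 + w) (z(w) = (2*w)/(6 + w) = 2*w/(6 + w))
z(-3)*L(9) = (2*(-3)/(6 - 3))*9 = (2*(-3)/3)*9 = (2*(-3)*(⅓))*9 = -2*9 = -18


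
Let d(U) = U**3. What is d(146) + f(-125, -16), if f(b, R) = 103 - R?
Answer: 3112255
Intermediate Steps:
d(146) + f(-125, -16) = 146**3 + (103 - 1*(-16)) = 3112136 + (103 + 16) = 3112136 + 119 = 3112255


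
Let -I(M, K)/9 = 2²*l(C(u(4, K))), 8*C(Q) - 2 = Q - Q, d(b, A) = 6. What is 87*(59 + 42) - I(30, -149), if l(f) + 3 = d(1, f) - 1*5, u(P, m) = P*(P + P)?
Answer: 8715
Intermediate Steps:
u(P, m) = 2*P² (u(P, m) = P*(2*P) = 2*P²)
C(Q) = ¼ (C(Q) = ¼ + (Q - Q)/8 = ¼ + (⅛)*0 = ¼ + 0 = ¼)
l(f) = -2 (l(f) = -3 + (6 - 1*5) = -3 + (6 - 5) = -3 + 1 = -2)
I(M, K) = 72 (I(M, K) = -9*2²*(-2) = -36*(-2) = -9*(-8) = 72)
87*(59 + 42) - I(30, -149) = 87*(59 + 42) - 1*72 = 87*101 - 72 = 8787 - 72 = 8715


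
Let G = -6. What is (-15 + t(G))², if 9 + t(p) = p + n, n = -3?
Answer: 1089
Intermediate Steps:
t(p) = -12 + p (t(p) = -9 + (p - 3) = -9 + (-3 + p) = -12 + p)
(-15 + t(G))² = (-15 + (-12 - 6))² = (-15 - 18)² = (-33)² = 1089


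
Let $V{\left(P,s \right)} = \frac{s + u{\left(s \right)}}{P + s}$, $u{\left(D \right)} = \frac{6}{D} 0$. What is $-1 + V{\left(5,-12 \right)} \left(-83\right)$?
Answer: $- \frac{1003}{7} \approx -143.29$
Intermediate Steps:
$u{\left(D \right)} = 0$
$V{\left(P,s \right)} = \frac{s}{P + s}$ ($V{\left(P,s \right)} = \frac{s + 0}{P + s} = \frac{s}{P + s}$)
$-1 + V{\left(5,-12 \right)} \left(-83\right) = -1 + - \frac{12}{5 - 12} \left(-83\right) = -1 + - \frac{12}{-7} \left(-83\right) = -1 + \left(-12\right) \left(- \frac{1}{7}\right) \left(-83\right) = -1 + \frac{12}{7} \left(-83\right) = -1 - \frac{996}{7} = - \frac{1003}{7}$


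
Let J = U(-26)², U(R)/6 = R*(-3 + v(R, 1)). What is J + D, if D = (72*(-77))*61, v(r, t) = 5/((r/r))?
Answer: -240840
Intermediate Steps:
v(r, t) = 5 (v(r, t) = 5/1 = 5*1 = 5)
U(R) = 12*R (U(R) = 6*(R*(-3 + 5)) = 6*(R*2) = 6*(2*R) = 12*R)
D = -338184 (D = -5544*61 = -338184)
J = 97344 (J = (12*(-26))² = (-312)² = 97344)
J + D = 97344 - 338184 = -240840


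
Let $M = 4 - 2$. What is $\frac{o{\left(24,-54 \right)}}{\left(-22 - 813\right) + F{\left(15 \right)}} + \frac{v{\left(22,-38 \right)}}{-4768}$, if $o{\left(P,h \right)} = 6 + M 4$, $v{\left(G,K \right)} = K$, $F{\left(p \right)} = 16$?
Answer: $- \frac{2545}{278928} \approx -0.0091242$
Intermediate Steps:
$M = 2$ ($M = 4 - 2 = 2$)
$o{\left(P,h \right)} = 14$ ($o{\left(P,h \right)} = 6 + 2 \cdot 4 = 6 + 8 = 14$)
$\frac{o{\left(24,-54 \right)}}{\left(-22 - 813\right) + F{\left(15 \right)}} + \frac{v{\left(22,-38 \right)}}{-4768} = \frac{14}{\left(-22 - 813\right) + 16} - \frac{38}{-4768} = \frac{14}{-835 + 16} - - \frac{19}{2384} = \frac{14}{-819} + \frac{19}{2384} = 14 \left(- \frac{1}{819}\right) + \frac{19}{2384} = - \frac{2}{117} + \frac{19}{2384} = - \frac{2545}{278928}$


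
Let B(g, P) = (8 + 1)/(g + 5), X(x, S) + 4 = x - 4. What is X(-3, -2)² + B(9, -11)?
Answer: 1703/14 ≈ 121.64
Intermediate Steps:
X(x, S) = -8 + x (X(x, S) = -4 + (x - 4) = -4 + (-4 + x) = -8 + x)
B(g, P) = 9/(5 + g)
X(-3, -2)² + B(9, -11) = (-8 - 3)² + 9/(5 + 9) = (-11)² + 9/14 = 121 + 9*(1/14) = 121 + 9/14 = 1703/14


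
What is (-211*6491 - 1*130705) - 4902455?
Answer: -6402761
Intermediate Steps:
(-211*6491 - 1*130705) - 4902455 = (-1369601 - 130705) - 4902455 = -1500306 - 4902455 = -6402761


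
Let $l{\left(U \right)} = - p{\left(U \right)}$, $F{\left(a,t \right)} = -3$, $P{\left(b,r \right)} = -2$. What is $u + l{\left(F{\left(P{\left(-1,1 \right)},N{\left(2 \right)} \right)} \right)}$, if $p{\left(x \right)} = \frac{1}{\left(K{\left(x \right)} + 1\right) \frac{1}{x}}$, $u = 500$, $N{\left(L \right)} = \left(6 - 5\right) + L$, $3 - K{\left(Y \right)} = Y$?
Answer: $\frac{3503}{7} \approx 500.43$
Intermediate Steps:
$K{\left(Y \right)} = 3 - Y$
$N{\left(L \right)} = 1 + L$
$p{\left(x \right)} = \frac{x}{4 - x}$ ($p{\left(x \right)} = \frac{1}{\left(\left(3 - x\right) + 1\right) \frac{1}{x}} = \frac{1}{\left(4 - x\right) \frac{1}{x}} = \frac{1}{\frac{1}{x} \left(4 - x\right)} = \frac{x}{4 - x}$)
$l{\left(U \right)} = \frac{U}{-4 + U}$ ($l{\left(U \right)} = - \frac{\left(-1\right) U}{-4 + U} = \frac{U}{-4 + U}$)
$u + l{\left(F{\left(P{\left(-1,1 \right)},N{\left(2 \right)} \right)} \right)} = 500 - \frac{3}{-4 - 3} = 500 - \frac{3}{-7} = 500 - - \frac{3}{7} = 500 + \frac{3}{7} = \frac{3503}{7}$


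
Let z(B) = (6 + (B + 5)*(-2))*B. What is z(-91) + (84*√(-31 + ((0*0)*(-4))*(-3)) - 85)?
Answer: -16283 + 84*I*√31 ≈ -16283.0 + 467.69*I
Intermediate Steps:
z(B) = B*(-4 - 2*B) (z(B) = (6 + (5 + B)*(-2))*B = (6 + (-10 - 2*B))*B = (-4 - 2*B)*B = B*(-4 - 2*B))
z(-91) + (84*√(-31 + ((0*0)*(-4))*(-3)) - 85) = -2*(-91)*(2 - 91) + (84*√(-31 + ((0*0)*(-4))*(-3)) - 85) = -2*(-91)*(-89) + (84*√(-31 + (0*(-4))*(-3)) - 85) = -16198 + (84*√(-31 + 0*(-3)) - 85) = -16198 + (84*√(-31 + 0) - 85) = -16198 + (84*√(-31) - 85) = -16198 + (84*(I*√31) - 85) = -16198 + (84*I*√31 - 85) = -16198 + (-85 + 84*I*√31) = -16283 + 84*I*√31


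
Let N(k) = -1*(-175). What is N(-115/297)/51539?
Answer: 175/51539 ≈ 0.0033955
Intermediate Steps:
N(k) = 175
N(-115/297)/51539 = 175/51539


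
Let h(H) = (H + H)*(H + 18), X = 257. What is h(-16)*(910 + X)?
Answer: -74688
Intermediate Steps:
h(H) = 2*H*(18 + H) (h(H) = (2*H)*(18 + H) = 2*H*(18 + H))
h(-16)*(910 + X) = (2*(-16)*(18 - 16))*(910 + 257) = (2*(-16)*2)*1167 = -64*1167 = -74688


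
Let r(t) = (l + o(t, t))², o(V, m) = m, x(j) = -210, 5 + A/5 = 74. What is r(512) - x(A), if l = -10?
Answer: 252214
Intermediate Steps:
A = 345 (A = -25 + 5*74 = -25 + 370 = 345)
r(t) = (-10 + t)²
r(512) - x(A) = (-10 + 512)² - 1*(-210) = 502² + 210 = 252004 + 210 = 252214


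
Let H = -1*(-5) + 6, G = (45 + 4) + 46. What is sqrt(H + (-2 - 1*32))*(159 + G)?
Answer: 254*I*sqrt(23) ≈ 1218.1*I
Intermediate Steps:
G = 95 (G = 49 + 46 = 95)
H = 11 (H = 5 + 6 = 11)
sqrt(H + (-2 - 1*32))*(159 + G) = sqrt(11 + (-2 - 1*32))*(159 + 95) = sqrt(11 + (-2 - 32))*254 = sqrt(11 - 34)*254 = sqrt(-23)*254 = (I*sqrt(23))*254 = 254*I*sqrt(23)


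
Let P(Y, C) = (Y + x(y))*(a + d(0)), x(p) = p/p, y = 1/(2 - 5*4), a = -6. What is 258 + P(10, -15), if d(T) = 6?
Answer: 258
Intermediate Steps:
y = -1/18 (y = 1/(2 - 20) = 1/(-18) = -1/18 ≈ -0.055556)
x(p) = 1
P(Y, C) = 0 (P(Y, C) = (Y + 1)*(-6 + 6) = (1 + Y)*0 = 0)
258 + P(10, -15) = 258 + 0 = 258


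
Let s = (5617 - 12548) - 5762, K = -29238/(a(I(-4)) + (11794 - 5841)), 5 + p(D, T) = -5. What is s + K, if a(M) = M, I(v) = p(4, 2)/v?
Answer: -151244799/11911 ≈ -12698.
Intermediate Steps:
p(D, T) = -10 (p(D, T) = -5 - 5 = -10)
I(v) = -10/v
K = -58476/11911 (K = -29238/(-10/(-4) + (11794 - 5841)) = -29238/(-10*(-1/4) + 5953) = -29238/(5/2 + 5953) = -29238/11911/2 = -29238*2/11911 = -58476/11911 ≈ -4.9094)
s = -12693 (s = -6931 - 5762 = -12693)
s + K = -12693 - 58476/11911 = -151244799/11911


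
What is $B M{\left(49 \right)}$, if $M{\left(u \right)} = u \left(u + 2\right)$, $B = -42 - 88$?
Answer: $-324870$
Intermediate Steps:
$B = -130$
$M{\left(u \right)} = u \left(2 + u\right)$
$B M{\left(49 \right)} = - 130 \cdot 49 \left(2 + 49\right) = - 130 \cdot 49 \cdot 51 = \left(-130\right) 2499 = -324870$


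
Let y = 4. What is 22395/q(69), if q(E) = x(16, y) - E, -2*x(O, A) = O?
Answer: -22395/77 ≈ -290.84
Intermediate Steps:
x(O, A) = -O/2
q(E) = -8 - E (q(E) = -1/2*16 - E = -8 - E)
22395/q(69) = 22395/(-8 - 1*69) = 22395/(-8 - 69) = 22395/(-77) = 22395*(-1/77) = -22395/77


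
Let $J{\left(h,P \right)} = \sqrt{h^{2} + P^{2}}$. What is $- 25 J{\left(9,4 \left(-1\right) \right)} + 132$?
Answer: $132 - 25 \sqrt{97} \approx -114.22$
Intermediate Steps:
$J{\left(h,P \right)} = \sqrt{P^{2} + h^{2}}$
$- 25 J{\left(9,4 \left(-1\right) \right)} + 132 = - 25 \sqrt{\left(4 \left(-1\right)\right)^{2} + 9^{2}} + 132 = - 25 \sqrt{\left(-4\right)^{2} + 81} + 132 = - 25 \sqrt{16 + 81} + 132 = - 25 \sqrt{97} + 132 = 132 - 25 \sqrt{97}$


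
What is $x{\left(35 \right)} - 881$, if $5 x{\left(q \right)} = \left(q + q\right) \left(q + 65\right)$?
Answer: $519$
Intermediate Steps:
$x{\left(q \right)} = \frac{2 q \left(65 + q\right)}{5}$ ($x{\left(q \right)} = \frac{\left(q + q\right) \left(q + 65\right)}{5} = \frac{2 q \left(65 + q\right)}{5}$)
$x{\left(35 \right)} - 881 = \frac{2}{5} \cdot 35 \left(65 + 35\right) - 881 = \frac{2}{5} \cdot 35 \cdot 100 - 881 = 1400 - 881 = 519$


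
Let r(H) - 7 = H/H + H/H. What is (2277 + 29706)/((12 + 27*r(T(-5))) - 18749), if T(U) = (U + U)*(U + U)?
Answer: -4569/2642 ≈ -1.7294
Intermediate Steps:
T(U) = 4*U² (T(U) = (2*U)*(2*U) = 4*U²)
r(H) = 9 (r(H) = 7 + (H/H + H/H) = 7 + (1 + 1) = 7 + 2 = 9)
(2277 + 29706)/((12 + 27*r(T(-5))) - 18749) = (2277 + 29706)/((12 + 27*9) - 18749) = 31983/((12 + 243) - 18749) = 31983/(255 - 18749) = 31983/(-18494) = 31983*(-1/18494) = -4569/2642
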